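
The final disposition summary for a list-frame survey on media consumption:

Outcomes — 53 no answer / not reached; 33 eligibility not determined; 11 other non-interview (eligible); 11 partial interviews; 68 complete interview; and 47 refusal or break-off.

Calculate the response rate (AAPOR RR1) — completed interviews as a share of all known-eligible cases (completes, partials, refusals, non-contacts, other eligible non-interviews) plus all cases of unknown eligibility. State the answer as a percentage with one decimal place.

30.5%

Top = 68
Denominator = 68 + 11 + 47 + 53 + 11 + 33 = 223
RR1 = 68 / 223 = 0.3049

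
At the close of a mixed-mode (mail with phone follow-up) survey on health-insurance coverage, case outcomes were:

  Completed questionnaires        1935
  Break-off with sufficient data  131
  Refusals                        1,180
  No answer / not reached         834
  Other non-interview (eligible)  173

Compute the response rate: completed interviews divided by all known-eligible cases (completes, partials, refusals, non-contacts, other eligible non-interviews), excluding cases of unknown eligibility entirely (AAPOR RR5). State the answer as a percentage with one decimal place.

45.5%

Num: 1935
Base: 1935 + 131 + 1180 + 834 + 173 = 4253
RR5 = 1935 / 4253 = 0.4550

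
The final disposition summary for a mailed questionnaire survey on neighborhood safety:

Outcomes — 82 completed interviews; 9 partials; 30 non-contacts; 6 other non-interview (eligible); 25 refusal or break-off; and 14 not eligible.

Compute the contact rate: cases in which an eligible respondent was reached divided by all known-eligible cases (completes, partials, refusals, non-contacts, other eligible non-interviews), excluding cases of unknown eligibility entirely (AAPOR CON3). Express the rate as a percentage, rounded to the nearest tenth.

Numerator = 82 + 9 + 25 + 6 = 122
Denominator = 82 + 9 + 25 + 30 + 6 = 152
CON3 = 122 / 152 = 0.8026

80.3%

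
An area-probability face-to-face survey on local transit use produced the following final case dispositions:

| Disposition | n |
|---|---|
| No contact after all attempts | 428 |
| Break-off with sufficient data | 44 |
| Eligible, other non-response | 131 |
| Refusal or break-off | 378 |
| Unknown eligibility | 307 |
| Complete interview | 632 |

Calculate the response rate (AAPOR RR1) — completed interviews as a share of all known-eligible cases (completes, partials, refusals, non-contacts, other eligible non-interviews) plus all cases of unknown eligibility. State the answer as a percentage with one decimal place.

32.9%

Numerator = 632
Denominator = 632 + 44 + 378 + 428 + 131 + 307 = 1920
RR1 = 632 / 1920 = 0.3292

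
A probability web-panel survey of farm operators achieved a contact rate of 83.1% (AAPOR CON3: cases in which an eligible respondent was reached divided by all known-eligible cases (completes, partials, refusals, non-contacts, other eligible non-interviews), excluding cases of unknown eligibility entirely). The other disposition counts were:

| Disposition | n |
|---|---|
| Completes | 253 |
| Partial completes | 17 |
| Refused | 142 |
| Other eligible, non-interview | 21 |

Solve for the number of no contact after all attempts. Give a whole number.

Top = 253 + 17 + 142 + 21 = 433
CON3 = 433 / D = 0.831
D = 433 / 0.831 = 521.1
Remaining denominator categories sum to 433
no contact after all attempts = 521.1 − 433 ≈ 88

88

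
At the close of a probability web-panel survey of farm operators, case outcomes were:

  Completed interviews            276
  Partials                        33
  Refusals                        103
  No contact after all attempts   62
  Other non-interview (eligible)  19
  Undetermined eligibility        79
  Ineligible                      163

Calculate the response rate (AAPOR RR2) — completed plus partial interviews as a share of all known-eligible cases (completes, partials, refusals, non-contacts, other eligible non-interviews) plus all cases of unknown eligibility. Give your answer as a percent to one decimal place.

54.0%

Num = 276 + 33 = 309
Denominator = 276 + 33 + 103 + 62 + 19 + 79 = 572
RR2 = 309 / 572 = 0.5402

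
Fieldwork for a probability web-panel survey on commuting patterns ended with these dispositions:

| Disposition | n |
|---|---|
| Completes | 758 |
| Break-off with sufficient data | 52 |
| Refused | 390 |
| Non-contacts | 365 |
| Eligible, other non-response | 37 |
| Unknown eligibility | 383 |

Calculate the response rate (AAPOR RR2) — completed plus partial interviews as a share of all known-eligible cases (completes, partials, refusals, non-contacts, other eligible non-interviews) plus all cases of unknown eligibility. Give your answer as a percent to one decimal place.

40.8%

Numerator → 758 + 52 = 810
Base → 758 + 52 + 390 + 365 + 37 + 383 = 1985
RR2 = 810 / 1985 = 0.4081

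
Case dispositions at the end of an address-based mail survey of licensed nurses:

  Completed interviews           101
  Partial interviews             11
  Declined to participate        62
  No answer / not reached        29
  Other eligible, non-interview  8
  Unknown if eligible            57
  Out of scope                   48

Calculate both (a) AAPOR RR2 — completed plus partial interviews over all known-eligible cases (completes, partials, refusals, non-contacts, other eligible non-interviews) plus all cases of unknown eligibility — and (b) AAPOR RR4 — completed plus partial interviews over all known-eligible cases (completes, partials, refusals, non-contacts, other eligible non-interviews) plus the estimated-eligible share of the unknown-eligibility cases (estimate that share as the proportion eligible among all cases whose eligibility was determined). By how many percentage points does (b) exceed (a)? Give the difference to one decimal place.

1.7

Numerator → 101 + 11 = 112
Denom → 101 + 11 + 62 + 29 + 8 + 57 = 268
RR2 = 112 / 268 = 0.4179
Eligible (known) → 101 + 11 + 62 + 29 + 8 = 211
e = 211 / (211 + 48) = 211 / 259 = 0.8147
Estimated eligible among unknowns → 0.8147 × 57 = 46.44
Denom → 211 + 46.44 = 257.44
RR4 = 112 / 257.44 = 0.4351
Difference = 43.51 − 41.79 = 1.72 percentage points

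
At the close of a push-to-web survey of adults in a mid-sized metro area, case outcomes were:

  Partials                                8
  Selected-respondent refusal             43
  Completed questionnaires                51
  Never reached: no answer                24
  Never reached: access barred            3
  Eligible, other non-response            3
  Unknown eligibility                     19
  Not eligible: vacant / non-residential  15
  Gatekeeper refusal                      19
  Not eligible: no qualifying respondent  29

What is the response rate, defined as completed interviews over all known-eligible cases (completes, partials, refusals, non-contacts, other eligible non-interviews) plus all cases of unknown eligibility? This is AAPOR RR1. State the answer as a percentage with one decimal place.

30.0%

Refused = 19 + 43 = 62
No answer / not reached = 24 + 3 = 27
Not eligible = 29 + 15 = 44
Numerator → 51
Denominator → 51 + 8 + 62 + 27 + 3 + 19 = 170
RR1 = 51 / 170 = 0.3000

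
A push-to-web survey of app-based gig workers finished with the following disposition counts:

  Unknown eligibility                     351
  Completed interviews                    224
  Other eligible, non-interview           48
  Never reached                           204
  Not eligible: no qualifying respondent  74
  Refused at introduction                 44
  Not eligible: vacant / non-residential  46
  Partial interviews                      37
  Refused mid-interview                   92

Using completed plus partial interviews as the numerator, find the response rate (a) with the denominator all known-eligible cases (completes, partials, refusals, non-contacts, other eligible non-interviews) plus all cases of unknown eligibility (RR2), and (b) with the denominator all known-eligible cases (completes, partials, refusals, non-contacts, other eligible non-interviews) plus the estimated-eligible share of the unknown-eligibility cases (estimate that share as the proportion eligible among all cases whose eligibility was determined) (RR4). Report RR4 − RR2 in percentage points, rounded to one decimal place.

1.5

Refused = 44 + 92 = 136
Out of scope = 74 + 46 = 120
Numerator = 224 + 37 = 261
Base = 224 + 37 + 136 + 204 + 48 + 351 = 1000
RR2 = 261 / 1000 = 0.2610
Known eligible = 224 + 37 + 136 + 204 + 48 = 649
e = 649 / (649 + 120) = 649 / 769 = 0.8440
e × U = 0.8440 × 351 = 296.24
Base = 649 + 296.24 = 945.24
RR4 = 261 / 945.24 = 0.2761
Difference = 27.61 − 26.10 = 1.51 percentage points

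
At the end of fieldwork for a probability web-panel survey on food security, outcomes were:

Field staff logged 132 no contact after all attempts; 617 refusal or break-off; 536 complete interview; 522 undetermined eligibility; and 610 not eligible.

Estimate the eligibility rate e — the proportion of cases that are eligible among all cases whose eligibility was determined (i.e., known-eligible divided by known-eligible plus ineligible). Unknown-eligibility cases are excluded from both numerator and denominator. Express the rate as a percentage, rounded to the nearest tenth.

67.8%

Known eligible = 536 + 617 + 132 = 1285
e = 1285 / (1285 + 610) = 1285 / 1895 = 0.6781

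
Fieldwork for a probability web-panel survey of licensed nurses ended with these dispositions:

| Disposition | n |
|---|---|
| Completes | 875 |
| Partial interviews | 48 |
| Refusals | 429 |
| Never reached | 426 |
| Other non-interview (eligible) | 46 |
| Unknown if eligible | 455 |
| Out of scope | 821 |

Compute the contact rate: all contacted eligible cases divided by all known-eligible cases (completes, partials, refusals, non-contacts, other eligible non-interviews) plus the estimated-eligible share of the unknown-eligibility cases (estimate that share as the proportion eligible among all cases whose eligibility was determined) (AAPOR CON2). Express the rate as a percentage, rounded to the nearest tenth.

Top: 875 + 48 + 429 + 46 = 1398
Eligible (known): 875 + 48 + 429 + 426 + 46 = 1824
e = 1824 / (1824 + 821) = 1824 / 2645 = 0.6896
e × U: 0.6896 × 455 = 313.77
Denom: 1824 + 313.77 = 2137.77
CON2 = 1398 / 2137.77 = 0.6540

65.4%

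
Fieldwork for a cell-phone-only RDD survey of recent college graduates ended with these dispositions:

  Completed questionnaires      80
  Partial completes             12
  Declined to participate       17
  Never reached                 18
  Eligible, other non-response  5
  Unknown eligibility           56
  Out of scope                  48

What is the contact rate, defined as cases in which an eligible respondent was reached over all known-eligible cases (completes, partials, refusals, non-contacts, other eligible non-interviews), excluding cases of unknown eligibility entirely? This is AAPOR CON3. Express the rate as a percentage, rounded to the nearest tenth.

Num → 80 + 12 + 17 + 5 = 114
Denom → 80 + 12 + 17 + 18 + 5 = 132
CON3 = 114 / 132 = 0.8636

86.4%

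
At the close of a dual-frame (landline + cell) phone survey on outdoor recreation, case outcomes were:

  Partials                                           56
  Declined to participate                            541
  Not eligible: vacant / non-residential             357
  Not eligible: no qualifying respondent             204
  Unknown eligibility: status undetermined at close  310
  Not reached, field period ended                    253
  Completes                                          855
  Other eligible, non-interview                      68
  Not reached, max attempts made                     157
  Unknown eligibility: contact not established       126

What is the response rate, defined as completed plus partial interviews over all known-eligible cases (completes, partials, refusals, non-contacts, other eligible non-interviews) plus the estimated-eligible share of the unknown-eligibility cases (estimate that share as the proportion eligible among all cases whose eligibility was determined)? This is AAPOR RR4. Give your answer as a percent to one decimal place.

40.2%

Non-contacts = 253 + 157 = 410
Undetermined eligibility = 126 + 310 = 436
Out of scope = 204 + 357 = 561
Num: 855 + 56 = 911
Eligible (known): 855 + 56 + 541 + 410 + 68 = 1930
e = 1930 / (1930 + 561) = 1930 / 2491 = 0.7748
Eligible share of unknowns: 0.7748 × 436 = 337.81
Base: 1930 + 337.81 = 2267.81
RR4 = 911 / 2267.81 = 0.4017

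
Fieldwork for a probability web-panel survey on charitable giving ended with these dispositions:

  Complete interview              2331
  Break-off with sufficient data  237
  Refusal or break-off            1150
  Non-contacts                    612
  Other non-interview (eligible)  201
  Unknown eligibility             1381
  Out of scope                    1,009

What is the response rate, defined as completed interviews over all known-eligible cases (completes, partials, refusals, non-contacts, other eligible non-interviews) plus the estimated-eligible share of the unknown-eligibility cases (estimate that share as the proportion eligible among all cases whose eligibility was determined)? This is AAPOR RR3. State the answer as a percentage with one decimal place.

41.2%

Numerator = 2331
Determined eligible = 2331 + 237 + 1150 + 612 + 201 = 4531
e = 4531 / (4531 + 1009) = 4531 / 5540 = 0.8179
e × U = 0.8179 × 1381 = 1129.52
Base = 4531 + 1129.52 = 5660.52
RR3 = 2331 / 5660.52 = 0.4118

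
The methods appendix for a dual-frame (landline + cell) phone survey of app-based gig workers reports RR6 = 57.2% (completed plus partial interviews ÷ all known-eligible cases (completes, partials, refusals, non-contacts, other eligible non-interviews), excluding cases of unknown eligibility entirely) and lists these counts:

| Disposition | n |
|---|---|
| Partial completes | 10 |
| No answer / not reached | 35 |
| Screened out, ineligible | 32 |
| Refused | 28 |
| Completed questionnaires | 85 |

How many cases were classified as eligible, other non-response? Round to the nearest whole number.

Numerator → 85 + 10 = 95
RR6 = 95 / D = 0.572
D = 95 / 0.572 = 166.1
Rest of base = 158
eligible, other non-response = 166.1 − 158 ≈ 8

8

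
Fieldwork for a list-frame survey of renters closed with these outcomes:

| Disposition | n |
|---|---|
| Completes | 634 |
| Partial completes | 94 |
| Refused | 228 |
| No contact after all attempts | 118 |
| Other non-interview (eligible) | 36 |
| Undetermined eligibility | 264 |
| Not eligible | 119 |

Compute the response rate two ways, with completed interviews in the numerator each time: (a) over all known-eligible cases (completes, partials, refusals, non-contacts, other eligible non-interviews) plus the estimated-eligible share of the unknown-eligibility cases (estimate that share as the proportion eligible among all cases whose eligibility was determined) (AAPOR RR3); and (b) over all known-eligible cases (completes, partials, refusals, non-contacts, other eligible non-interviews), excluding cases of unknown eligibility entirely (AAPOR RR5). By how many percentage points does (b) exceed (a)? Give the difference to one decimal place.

Num = 634
Determined eligible = 634 + 94 + 228 + 118 + 36 = 1110
e = 1110 / (1110 + 119) = 1110 / 1229 = 0.9032
e × U = 0.9032 × 264 = 238.44
Denominator = 1110 + 238.44 = 1348.44
RR3 = 634 / 1348.44 = 0.4702
Denominator = 634 + 94 + 228 + 118 + 36 = 1110
RR5 = 634 / 1110 = 0.5712
Difference = 57.12 − 47.02 = 10.10 percentage points

10.1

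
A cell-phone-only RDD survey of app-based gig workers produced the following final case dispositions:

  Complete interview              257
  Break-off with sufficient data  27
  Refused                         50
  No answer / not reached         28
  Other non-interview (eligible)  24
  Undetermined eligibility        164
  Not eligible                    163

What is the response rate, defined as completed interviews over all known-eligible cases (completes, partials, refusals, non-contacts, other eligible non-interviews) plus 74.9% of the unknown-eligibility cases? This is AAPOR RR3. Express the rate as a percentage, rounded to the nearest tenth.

Top → 257
Eligible (known) → 257 + 27 + 50 + 28 + 24 = 386
Estimated eligible among unknowns → 0.7490 × 164 = 122.84
Denominator → 386 + 122.84 = 508.84
RR3 = 257 / 508.84 = 0.5051

50.5%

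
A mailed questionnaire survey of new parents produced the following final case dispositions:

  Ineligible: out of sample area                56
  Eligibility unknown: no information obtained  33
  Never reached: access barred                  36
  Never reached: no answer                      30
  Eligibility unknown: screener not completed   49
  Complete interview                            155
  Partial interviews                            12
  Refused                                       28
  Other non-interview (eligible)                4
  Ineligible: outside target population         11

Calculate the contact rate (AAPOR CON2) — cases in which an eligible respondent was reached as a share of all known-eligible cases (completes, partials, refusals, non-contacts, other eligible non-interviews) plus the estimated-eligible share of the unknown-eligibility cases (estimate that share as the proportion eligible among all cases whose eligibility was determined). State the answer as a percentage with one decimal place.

60.2%

Non-contacts = 30 + 36 = 66
Unknown if eligible = 49 + 33 = 82
Ineligible = 11 + 56 = 67
Numerator → 155 + 12 + 28 + 4 = 199
Eligible (known) → 155 + 12 + 28 + 66 + 4 = 265
e = 265 / (265 + 67) = 265 / 332 = 0.7982
Estimated eligible among unknowns → 0.7982 × 82 = 65.45
Denominator → 265 + 65.45 = 330.45
CON2 = 199 / 330.45 = 0.6022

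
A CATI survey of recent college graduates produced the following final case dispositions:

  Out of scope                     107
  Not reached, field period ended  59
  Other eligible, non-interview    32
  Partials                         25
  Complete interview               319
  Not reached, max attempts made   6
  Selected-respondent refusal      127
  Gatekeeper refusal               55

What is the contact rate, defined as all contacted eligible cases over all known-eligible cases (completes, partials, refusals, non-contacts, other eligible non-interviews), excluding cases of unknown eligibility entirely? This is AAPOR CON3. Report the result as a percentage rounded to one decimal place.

Declined to participate = 55 + 127 = 182
Never reached = 59 + 6 = 65
Top → 319 + 25 + 182 + 32 = 558
Base → 319 + 25 + 182 + 65 + 32 = 623
CON3 = 558 / 623 = 0.8957

89.6%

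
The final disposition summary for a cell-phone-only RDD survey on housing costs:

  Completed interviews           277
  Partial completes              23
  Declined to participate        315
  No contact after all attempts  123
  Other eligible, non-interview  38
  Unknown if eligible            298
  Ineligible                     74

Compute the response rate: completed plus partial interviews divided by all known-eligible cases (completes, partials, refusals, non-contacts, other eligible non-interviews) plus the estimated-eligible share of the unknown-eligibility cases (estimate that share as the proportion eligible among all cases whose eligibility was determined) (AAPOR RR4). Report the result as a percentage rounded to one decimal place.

Num → 277 + 23 = 300
Eligible (known) → 277 + 23 + 315 + 123 + 38 = 776
e = 776 / (776 + 74) = 776 / 850 = 0.9129
e × U → 0.9129 × 298 = 272.04
Denominator → 776 + 272.04 = 1048.04
RR4 = 300 / 1048.04 = 0.2862

28.6%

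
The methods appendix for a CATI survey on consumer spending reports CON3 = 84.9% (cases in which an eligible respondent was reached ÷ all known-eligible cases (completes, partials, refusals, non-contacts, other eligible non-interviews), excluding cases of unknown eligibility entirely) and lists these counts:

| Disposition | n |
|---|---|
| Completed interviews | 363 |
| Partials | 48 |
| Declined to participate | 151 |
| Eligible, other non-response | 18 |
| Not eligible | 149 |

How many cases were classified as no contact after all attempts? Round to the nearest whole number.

Num: 363 + 48 + 151 + 18 = 580
CON3 = 580 / D = 0.849
D = 580 / 0.849 = 683.2
Other denominator terms total 580
no contact after all attempts = 683.2 − 580 ≈ 103

103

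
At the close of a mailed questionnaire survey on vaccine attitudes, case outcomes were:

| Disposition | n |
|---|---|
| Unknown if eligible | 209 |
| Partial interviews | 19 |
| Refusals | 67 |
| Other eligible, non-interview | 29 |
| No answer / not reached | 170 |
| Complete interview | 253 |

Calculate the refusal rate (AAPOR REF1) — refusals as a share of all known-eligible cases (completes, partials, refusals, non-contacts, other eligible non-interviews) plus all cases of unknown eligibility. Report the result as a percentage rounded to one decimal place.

9.0%

Num: 67
Denom: 253 + 19 + 67 + 170 + 29 + 209 = 747
REF1 = 67 / 747 = 0.0897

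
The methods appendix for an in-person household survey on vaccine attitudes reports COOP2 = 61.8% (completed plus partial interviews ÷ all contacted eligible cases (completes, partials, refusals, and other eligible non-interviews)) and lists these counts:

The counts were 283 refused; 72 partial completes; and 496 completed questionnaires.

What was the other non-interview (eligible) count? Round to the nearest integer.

Numerator = 496 + 72 = 568
COOP2 = 568 / D = 0.618
D = 568 / 0.618 = 919.1
Rest of base = 851
other non-interview (eligible) = 919.1 − 851 ≈ 68

68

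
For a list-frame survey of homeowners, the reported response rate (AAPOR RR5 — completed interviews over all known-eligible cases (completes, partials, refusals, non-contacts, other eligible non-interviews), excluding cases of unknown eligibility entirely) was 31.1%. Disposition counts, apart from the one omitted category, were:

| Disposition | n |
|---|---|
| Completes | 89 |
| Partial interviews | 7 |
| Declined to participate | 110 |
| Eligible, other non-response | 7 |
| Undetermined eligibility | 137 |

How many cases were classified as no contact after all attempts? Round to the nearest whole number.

RR5 = 89 / D = 0.311
D = 89 / 0.311 = 286.2
Other denominator terms total 213
no contact after all attempts = 286.2 − 213 ≈ 73

73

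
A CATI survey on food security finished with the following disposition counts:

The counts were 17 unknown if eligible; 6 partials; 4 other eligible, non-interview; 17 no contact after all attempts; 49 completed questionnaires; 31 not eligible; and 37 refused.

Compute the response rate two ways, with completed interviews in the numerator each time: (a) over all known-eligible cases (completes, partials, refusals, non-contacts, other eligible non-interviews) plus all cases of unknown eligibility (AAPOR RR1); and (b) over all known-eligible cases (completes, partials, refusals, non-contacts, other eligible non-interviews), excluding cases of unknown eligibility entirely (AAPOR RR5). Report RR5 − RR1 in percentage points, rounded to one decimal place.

Numerator = 49
Denom = 49 + 6 + 37 + 17 + 4 + 17 = 130
RR1 = 49 / 130 = 0.3769
Denom = 49 + 6 + 37 + 17 + 4 = 113
RR5 = 49 / 113 = 0.4336
Difference = 43.36 − 37.69 = 5.67 percentage points

5.7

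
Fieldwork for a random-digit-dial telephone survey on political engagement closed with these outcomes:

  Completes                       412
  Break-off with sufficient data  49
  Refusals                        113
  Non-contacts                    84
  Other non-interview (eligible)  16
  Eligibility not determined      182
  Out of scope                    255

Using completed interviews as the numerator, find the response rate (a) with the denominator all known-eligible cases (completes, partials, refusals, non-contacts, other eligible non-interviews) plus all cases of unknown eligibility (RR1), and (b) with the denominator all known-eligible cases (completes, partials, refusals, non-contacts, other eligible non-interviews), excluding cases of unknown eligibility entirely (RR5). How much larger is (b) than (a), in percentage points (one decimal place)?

Top: 412
Denom: 412 + 49 + 113 + 84 + 16 + 182 = 856
RR1 = 412 / 856 = 0.4813
Denom: 412 + 49 + 113 + 84 + 16 = 674
RR5 = 412 / 674 = 0.6113
Difference = 61.13 − 48.13 = 13.00 percentage points

13.0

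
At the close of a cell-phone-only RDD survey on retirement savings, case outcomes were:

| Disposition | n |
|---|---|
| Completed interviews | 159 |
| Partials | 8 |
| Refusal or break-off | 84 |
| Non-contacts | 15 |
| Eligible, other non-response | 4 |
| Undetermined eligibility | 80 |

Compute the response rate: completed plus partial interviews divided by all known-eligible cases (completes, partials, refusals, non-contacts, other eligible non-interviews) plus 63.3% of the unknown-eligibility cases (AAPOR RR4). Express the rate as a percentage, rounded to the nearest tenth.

52.1%

Numerator: 159 + 8 = 167
Determined eligible: 159 + 8 + 84 + 15 + 4 = 270
Estimated eligible among unknowns: 0.6330 × 80 = 50.64
Denominator: 270 + 50.64 = 320.64
RR4 = 167 / 320.64 = 0.5208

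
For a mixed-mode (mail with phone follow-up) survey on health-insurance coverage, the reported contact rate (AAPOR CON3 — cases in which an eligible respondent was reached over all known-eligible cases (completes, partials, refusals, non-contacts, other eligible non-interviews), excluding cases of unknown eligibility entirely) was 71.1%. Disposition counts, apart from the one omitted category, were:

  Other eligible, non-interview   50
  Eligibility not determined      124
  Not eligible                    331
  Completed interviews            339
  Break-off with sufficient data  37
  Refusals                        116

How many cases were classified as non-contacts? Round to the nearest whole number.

220

Num → 339 + 37 + 116 + 50 = 542
CON3 = 542 / D = 0.711
D = 542 / 0.711 = 762.3
Rest of base = 542
non-contacts = 762.3 − 542 ≈ 220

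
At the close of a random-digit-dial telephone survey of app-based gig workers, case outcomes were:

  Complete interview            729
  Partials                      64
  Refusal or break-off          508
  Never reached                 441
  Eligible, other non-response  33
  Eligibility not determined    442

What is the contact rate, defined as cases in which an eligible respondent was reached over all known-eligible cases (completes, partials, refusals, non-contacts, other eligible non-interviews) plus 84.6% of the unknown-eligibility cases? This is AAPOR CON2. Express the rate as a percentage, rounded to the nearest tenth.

Numerator = 729 + 64 + 508 + 33 = 1334
Known eligible = 729 + 64 + 508 + 441 + 33 = 1775
Eligible share of unknowns = 0.8460 × 442 = 373.93
Denominator = 1775 + 373.93 = 2148.93
CON2 = 1334 / 2148.93 = 0.6208

62.1%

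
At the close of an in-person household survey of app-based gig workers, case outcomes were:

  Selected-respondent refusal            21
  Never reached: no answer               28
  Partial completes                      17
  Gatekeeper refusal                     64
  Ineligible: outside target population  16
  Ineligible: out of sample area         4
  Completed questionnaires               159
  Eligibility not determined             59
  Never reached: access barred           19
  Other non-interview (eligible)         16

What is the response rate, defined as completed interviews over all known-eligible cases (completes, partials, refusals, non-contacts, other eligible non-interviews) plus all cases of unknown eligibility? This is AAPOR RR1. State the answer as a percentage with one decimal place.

41.5%

Declined to participate = 64 + 21 = 85
Never reached = 28 + 19 = 47
Ineligible = 16 + 4 = 20
Num: 159
Denom: 159 + 17 + 85 + 47 + 16 + 59 = 383
RR1 = 159 / 383 = 0.4151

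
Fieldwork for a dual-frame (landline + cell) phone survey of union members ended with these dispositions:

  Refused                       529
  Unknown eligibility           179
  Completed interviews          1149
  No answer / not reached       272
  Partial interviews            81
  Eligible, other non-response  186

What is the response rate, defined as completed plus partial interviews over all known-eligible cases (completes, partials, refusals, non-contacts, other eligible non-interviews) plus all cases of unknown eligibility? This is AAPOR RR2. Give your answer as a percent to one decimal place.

51.3%

Num = 1149 + 81 = 1230
Denominator = 1149 + 81 + 529 + 272 + 186 + 179 = 2396
RR2 = 1230 / 2396 = 0.5134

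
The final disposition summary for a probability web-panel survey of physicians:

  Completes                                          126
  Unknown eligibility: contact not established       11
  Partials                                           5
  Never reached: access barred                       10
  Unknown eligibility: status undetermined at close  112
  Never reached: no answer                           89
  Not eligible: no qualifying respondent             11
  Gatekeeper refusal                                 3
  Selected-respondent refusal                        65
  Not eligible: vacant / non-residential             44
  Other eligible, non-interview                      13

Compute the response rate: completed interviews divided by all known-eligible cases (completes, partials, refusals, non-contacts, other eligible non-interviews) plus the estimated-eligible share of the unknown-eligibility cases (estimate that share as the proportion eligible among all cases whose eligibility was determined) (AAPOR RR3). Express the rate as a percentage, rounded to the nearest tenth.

30.3%

Refusals = 3 + 65 = 68
No answer / not reached = 89 + 10 = 99
Unknown eligibility = 11 + 112 = 123
Out of scope = 11 + 44 = 55
Top: 126
Determined eligible: 126 + 5 + 68 + 99 + 13 = 311
e = 311 / (311 + 55) = 311 / 366 = 0.8497
e × U: 0.8497 × 123 = 104.51
Denominator: 311 + 104.51 = 415.51
RR3 = 126 / 415.51 = 0.3032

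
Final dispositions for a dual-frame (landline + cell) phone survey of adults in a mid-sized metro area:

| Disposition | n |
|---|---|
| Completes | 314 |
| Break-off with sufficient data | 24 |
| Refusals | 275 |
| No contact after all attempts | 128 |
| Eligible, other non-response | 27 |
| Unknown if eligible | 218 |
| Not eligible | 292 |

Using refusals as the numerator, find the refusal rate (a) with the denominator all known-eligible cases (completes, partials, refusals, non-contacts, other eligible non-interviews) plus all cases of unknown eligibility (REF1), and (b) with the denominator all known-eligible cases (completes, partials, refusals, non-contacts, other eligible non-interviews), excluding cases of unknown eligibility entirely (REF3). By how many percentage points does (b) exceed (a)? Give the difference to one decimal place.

7.9

Numerator: 275
Denom: 314 + 24 + 275 + 128 + 27 + 218 = 986
REF1 = 275 / 986 = 0.2789
Denom: 314 + 24 + 275 + 128 + 27 = 768
REF3 = 275 / 768 = 0.3581
Difference = 35.81 − 27.89 = 7.92 percentage points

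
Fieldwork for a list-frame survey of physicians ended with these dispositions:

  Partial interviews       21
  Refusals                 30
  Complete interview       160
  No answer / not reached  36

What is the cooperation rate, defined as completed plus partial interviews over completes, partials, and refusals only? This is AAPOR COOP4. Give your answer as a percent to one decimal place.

85.8%

Top → 160 + 21 = 181
Denom → 160 + 21 + 30 = 211
COOP4 = 181 / 211 = 0.8578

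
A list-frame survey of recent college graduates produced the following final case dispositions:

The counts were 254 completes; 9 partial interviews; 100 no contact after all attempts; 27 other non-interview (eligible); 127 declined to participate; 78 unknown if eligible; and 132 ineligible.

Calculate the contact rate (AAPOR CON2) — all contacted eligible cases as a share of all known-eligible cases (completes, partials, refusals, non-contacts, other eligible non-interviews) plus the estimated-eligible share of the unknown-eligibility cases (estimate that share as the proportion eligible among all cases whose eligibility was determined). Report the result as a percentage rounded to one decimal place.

72.0%

Numerator = 254 + 9 + 127 + 27 = 417
Determined eligible = 254 + 9 + 127 + 100 + 27 = 517
e = 517 / (517 + 132) = 517 / 649 = 0.7966
Eligible share of unknowns = 0.7966 × 78 = 62.13
Denom = 517 + 62.13 = 579.13
CON2 = 417 / 579.13 = 0.7200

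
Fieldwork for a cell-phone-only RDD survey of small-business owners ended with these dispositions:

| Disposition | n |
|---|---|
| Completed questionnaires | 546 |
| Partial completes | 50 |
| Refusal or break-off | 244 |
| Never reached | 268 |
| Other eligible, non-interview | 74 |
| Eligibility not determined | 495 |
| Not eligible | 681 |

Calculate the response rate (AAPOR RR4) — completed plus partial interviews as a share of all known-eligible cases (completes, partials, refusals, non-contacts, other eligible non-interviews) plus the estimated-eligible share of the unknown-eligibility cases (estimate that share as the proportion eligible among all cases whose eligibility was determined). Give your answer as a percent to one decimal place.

Num: 546 + 50 = 596
Known eligible: 546 + 50 + 244 + 268 + 74 = 1182
e = 1182 / (1182 + 681) = 1182 / 1863 = 0.6345
Estimated eligible among unknowns: 0.6345 × 495 = 314.08
Denominator: 1182 + 314.08 = 1496.08
RR4 = 596 / 1496.08 = 0.3984

39.8%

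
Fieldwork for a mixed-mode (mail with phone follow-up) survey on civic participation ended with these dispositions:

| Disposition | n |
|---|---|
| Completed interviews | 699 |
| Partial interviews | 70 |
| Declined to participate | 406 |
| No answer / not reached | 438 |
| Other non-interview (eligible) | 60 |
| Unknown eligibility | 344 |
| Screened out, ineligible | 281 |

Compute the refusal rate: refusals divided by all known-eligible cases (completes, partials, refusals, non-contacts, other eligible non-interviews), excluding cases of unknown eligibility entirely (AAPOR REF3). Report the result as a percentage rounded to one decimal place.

Numerator: 406
Base: 699 + 70 + 406 + 438 + 60 = 1673
REF3 = 406 / 1673 = 0.2427

24.3%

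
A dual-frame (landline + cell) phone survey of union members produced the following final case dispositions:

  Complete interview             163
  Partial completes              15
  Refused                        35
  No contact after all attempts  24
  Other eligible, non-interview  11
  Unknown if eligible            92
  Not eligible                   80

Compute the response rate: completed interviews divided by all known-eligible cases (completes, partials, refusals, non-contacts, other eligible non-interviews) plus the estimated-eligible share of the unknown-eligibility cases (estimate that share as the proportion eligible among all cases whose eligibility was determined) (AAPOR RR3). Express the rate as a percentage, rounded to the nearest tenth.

Numerator = 163
Known eligible = 163 + 15 + 35 + 24 + 11 = 248
e = 248 / (248 + 80) = 248 / 328 = 0.7561
Eligible share of unknowns = 0.7561 × 92 = 69.56
Denominator = 248 + 69.56 = 317.56
RR3 = 163 / 317.56 = 0.5133

51.3%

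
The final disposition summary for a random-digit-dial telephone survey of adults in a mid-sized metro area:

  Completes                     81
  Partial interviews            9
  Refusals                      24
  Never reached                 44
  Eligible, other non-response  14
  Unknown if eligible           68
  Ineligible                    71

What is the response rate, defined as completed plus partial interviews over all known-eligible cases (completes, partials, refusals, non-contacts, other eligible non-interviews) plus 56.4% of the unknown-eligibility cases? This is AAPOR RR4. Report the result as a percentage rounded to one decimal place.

Num = 81 + 9 = 90
Eligible (known) = 81 + 9 + 24 + 44 + 14 = 172
Estimated eligible among unknowns = 0.5640 × 68 = 38.35
Denominator = 172 + 38.35 = 210.35
RR4 = 90 / 210.35 = 0.4279

42.8%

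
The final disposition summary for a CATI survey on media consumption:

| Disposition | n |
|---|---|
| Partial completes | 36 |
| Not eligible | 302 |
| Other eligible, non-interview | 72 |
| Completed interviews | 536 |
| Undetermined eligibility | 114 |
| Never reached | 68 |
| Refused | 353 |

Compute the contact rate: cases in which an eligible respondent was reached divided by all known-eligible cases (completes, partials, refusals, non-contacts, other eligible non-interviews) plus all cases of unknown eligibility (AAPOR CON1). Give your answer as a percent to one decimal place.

84.6%

Num: 536 + 36 + 353 + 72 = 997
Denominator: 536 + 36 + 353 + 68 + 72 + 114 = 1179
CON1 = 997 / 1179 = 0.8456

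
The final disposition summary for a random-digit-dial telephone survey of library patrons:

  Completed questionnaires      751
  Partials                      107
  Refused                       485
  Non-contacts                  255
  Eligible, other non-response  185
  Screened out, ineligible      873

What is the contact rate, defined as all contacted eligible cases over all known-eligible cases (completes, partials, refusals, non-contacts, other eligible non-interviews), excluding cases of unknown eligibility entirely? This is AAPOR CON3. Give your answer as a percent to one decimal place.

85.7%

Numerator: 751 + 107 + 485 + 185 = 1528
Base: 751 + 107 + 485 + 255 + 185 = 1783
CON3 = 1528 / 1783 = 0.8570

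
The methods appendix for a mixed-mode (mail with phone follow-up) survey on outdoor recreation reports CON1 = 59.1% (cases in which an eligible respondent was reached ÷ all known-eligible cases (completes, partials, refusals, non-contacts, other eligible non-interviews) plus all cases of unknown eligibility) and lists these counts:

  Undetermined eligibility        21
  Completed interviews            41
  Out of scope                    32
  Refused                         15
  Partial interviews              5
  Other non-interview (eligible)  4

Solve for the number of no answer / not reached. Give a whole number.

Top: 41 + 5 + 15 + 4 = 65
CON1 = 65 / D = 0.591
D = 65 / 0.591 = 110.0
Other denominator terms total 86
no answer / not reached = 110.0 − 86 ≈ 24

24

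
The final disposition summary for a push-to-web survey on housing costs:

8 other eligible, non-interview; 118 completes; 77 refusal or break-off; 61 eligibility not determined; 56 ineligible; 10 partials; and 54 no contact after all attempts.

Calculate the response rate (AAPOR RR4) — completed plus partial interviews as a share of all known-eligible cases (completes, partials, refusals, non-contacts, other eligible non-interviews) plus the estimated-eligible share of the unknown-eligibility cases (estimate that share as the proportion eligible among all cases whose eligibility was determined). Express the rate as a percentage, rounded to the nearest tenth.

40.3%

Numerator → 118 + 10 = 128
Determined eligible → 118 + 10 + 77 + 54 + 8 = 267
e = 267 / (267 + 56) = 267 / 323 = 0.8266
e × U → 0.8266 × 61 = 50.42
Denominator → 267 + 50.42 = 317.42
RR4 = 128 / 317.42 = 0.4033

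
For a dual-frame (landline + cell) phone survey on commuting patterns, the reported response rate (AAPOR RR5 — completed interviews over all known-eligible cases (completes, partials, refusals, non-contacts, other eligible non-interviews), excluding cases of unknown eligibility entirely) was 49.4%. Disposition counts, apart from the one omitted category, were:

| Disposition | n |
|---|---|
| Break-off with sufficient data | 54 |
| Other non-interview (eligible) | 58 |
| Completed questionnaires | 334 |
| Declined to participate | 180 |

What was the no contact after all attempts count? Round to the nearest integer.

RR5 = 334 / D = 0.494
D = 334 / 0.494 = 676.1
Rest of base = 626
no contact after all attempts = 676.1 − 626 ≈ 50

50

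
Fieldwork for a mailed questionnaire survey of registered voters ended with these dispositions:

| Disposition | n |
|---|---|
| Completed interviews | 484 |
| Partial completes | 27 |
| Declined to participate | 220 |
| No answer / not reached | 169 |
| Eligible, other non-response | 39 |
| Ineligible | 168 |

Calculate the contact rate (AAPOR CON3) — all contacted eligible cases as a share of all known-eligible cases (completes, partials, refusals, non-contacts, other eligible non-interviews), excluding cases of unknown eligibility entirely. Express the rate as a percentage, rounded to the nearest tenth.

82.0%

Num → 484 + 27 + 220 + 39 = 770
Denom → 484 + 27 + 220 + 169 + 39 = 939
CON3 = 770 / 939 = 0.8200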